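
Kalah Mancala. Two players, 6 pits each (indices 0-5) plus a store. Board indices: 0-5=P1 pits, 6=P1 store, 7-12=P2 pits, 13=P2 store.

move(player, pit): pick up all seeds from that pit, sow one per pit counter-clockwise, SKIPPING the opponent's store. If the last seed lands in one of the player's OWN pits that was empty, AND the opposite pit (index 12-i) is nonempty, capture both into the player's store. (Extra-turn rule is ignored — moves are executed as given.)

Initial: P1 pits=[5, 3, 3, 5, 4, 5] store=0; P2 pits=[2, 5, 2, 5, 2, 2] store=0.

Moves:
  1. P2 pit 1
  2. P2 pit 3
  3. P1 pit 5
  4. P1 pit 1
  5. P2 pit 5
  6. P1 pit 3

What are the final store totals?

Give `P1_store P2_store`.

Move 1: P2 pit1 -> P1=[5,3,3,5,4,5](0) P2=[2,0,3,6,3,3](1)
Move 2: P2 pit3 -> P1=[6,4,4,5,4,5](0) P2=[2,0,3,0,4,4](2)
Move 3: P1 pit5 -> P1=[6,4,4,5,4,0](1) P2=[3,1,4,1,4,4](2)
Move 4: P1 pit1 -> P1=[6,0,5,6,5,0](5) P2=[0,1,4,1,4,4](2)
Move 5: P2 pit5 -> P1=[7,1,6,6,5,0](5) P2=[0,1,4,1,4,0](3)
Move 6: P1 pit3 -> P1=[7,1,6,0,6,1](6) P2=[1,2,5,1,4,0](3)

Answer: 6 3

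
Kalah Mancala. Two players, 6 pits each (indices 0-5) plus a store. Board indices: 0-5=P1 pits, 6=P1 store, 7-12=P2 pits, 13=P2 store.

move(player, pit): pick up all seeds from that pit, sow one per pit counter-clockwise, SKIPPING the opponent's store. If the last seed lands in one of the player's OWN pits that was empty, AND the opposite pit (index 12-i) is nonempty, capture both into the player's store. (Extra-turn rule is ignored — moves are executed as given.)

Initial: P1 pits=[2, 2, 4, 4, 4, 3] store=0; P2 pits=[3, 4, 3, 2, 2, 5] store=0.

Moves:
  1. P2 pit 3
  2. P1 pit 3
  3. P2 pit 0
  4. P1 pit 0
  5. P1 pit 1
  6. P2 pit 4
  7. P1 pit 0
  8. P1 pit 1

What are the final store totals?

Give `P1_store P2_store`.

Answer: 1 1

Derivation:
Move 1: P2 pit3 -> P1=[2,2,4,4,4,3](0) P2=[3,4,3,0,3,6](0)
Move 2: P1 pit3 -> P1=[2,2,4,0,5,4](1) P2=[4,4,3,0,3,6](0)
Move 3: P2 pit0 -> P1=[2,2,4,0,5,4](1) P2=[0,5,4,1,4,6](0)
Move 4: P1 pit0 -> P1=[0,3,5,0,5,4](1) P2=[0,5,4,1,4,6](0)
Move 5: P1 pit1 -> P1=[0,0,6,1,6,4](1) P2=[0,5,4,1,4,6](0)
Move 6: P2 pit4 -> P1=[1,1,6,1,6,4](1) P2=[0,5,4,1,0,7](1)
Move 7: P1 pit0 -> P1=[0,2,6,1,6,4](1) P2=[0,5,4,1,0,7](1)
Move 8: P1 pit1 -> P1=[0,0,7,2,6,4](1) P2=[0,5,4,1,0,7](1)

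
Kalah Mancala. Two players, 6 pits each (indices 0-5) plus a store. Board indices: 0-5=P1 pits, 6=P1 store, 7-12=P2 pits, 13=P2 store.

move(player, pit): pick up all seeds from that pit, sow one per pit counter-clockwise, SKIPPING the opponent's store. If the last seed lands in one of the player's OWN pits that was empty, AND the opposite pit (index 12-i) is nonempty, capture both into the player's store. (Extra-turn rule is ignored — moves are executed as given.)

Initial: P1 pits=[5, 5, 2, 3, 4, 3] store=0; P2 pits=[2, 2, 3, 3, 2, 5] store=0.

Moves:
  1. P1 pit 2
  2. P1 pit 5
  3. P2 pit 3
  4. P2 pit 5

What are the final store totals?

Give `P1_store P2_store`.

Answer: 1 2

Derivation:
Move 1: P1 pit2 -> P1=[5,5,0,4,5,3](0) P2=[2,2,3,3,2,5](0)
Move 2: P1 pit5 -> P1=[5,5,0,4,5,0](1) P2=[3,3,3,3,2,5](0)
Move 3: P2 pit3 -> P1=[5,5,0,4,5,0](1) P2=[3,3,3,0,3,6](1)
Move 4: P2 pit5 -> P1=[6,6,1,5,6,0](1) P2=[3,3,3,0,3,0](2)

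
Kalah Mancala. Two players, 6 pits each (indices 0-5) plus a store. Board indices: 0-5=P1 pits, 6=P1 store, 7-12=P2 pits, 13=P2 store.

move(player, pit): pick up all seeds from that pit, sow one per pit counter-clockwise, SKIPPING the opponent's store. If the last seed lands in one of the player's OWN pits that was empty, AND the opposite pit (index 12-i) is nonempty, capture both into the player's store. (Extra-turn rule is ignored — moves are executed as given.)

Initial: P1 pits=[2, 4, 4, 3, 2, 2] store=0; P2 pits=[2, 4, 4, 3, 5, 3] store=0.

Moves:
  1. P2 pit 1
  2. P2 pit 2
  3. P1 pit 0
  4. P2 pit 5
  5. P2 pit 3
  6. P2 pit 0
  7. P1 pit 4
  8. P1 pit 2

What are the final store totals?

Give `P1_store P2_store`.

Move 1: P2 pit1 -> P1=[2,4,4,3,2,2](0) P2=[2,0,5,4,6,4](0)
Move 2: P2 pit2 -> P1=[3,4,4,3,2,2](0) P2=[2,0,0,5,7,5](1)
Move 3: P1 pit0 -> P1=[0,5,5,4,2,2](0) P2=[2,0,0,5,7,5](1)
Move 4: P2 pit5 -> P1=[1,6,6,5,2,2](0) P2=[2,0,0,5,7,0](2)
Move 5: P2 pit3 -> P1=[2,7,6,5,2,2](0) P2=[2,0,0,0,8,1](3)
Move 6: P2 pit0 -> P1=[2,7,6,0,2,2](0) P2=[0,1,0,0,8,1](9)
Move 7: P1 pit4 -> P1=[2,7,6,0,0,3](1) P2=[0,1,0,0,8,1](9)
Move 8: P1 pit2 -> P1=[2,7,0,1,1,4](2) P2=[1,2,0,0,8,1](9)

Answer: 2 9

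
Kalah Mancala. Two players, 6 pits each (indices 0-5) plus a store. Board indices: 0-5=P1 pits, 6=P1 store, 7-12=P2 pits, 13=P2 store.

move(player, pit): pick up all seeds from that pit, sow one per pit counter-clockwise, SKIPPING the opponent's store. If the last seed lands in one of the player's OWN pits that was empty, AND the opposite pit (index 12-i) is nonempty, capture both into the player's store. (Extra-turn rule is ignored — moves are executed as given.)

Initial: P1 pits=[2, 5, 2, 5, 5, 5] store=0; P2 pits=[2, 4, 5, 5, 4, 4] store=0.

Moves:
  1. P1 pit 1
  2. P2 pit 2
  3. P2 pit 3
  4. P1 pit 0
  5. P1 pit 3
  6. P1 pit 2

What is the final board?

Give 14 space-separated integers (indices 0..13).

Move 1: P1 pit1 -> P1=[2,0,3,6,6,6](1) P2=[2,4,5,5,4,4](0)
Move 2: P2 pit2 -> P1=[3,0,3,6,6,6](1) P2=[2,4,0,6,5,5](1)
Move 3: P2 pit3 -> P1=[4,1,4,6,6,6](1) P2=[2,4,0,0,6,6](2)
Move 4: P1 pit0 -> P1=[0,2,5,7,7,6](1) P2=[2,4,0,0,6,6](2)
Move 5: P1 pit3 -> P1=[0,2,5,0,8,7](2) P2=[3,5,1,1,6,6](2)
Move 6: P1 pit2 -> P1=[0,2,0,1,9,8](3) P2=[4,5,1,1,6,6](2)

Answer: 0 2 0 1 9 8 3 4 5 1 1 6 6 2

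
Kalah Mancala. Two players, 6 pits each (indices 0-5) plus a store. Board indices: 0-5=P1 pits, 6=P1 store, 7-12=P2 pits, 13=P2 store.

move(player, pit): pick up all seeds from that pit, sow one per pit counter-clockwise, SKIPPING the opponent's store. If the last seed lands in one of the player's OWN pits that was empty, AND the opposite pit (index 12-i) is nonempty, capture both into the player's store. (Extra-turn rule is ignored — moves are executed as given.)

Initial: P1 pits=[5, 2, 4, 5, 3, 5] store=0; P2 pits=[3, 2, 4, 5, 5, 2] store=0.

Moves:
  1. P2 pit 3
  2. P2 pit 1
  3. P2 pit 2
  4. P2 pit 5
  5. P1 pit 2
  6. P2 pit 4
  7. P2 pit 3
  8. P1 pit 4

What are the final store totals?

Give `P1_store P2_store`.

Answer: 1 15

Derivation:
Move 1: P2 pit3 -> P1=[6,3,4,5,3,5](0) P2=[3,2,4,0,6,3](1)
Move 2: P2 pit1 -> P1=[6,3,0,5,3,5](0) P2=[3,0,5,0,6,3](6)
Move 3: P2 pit2 -> P1=[7,3,0,5,3,5](0) P2=[3,0,0,1,7,4](7)
Move 4: P2 pit5 -> P1=[8,4,1,5,3,5](0) P2=[3,0,0,1,7,0](8)
Move 5: P1 pit2 -> P1=[8,4,0,6,3,5](0) P2=[3,0,0,1,7,0](8)
Move 6: P2 pit4 -> P1=[9,5,1,7,4,5](0) P2=[3,0,0,1,0,1](9)
Move 7: P2 pit3 -> P1=[9,0,1,7,4,5](0) P2=[3,0,0,0,0,1](15)
Move 8: P1 pit4 -> P1=[9,0,1,7,0,6](1) P2=[4,1,0,0,0,1](15)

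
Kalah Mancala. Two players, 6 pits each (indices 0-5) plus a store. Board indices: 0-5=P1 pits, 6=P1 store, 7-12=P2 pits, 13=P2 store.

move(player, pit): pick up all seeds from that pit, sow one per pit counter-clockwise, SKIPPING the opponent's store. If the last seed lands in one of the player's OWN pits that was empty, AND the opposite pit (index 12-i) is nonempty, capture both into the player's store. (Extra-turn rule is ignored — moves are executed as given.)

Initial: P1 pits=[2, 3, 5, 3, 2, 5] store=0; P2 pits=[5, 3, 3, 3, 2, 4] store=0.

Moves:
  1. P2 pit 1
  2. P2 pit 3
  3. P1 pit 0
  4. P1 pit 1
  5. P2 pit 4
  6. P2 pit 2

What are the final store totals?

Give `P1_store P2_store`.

Move 1: P2 pit1 -> P1=[2,3,5,3,2,5](0) P2=[5,0,4,4,3,4](0)
Move 2: P2 pit3 -> P1=[3,3,5,3,2,5](0) P2=[5,0,4,0,4,5](1)
Move 3: P1 pit0 -> P1=[0,4,6,4,2,5](0) P2=[5,0,4,0,4,5](1)
Move 4: P1 pit1 -> P1=[0,0,7,5,3,6](0) P2=[5,0,4,0,4,5](1)
Move 5: P2 pit4 -> P1=[1,1,7,5,3,6](0) P2=[5,0,4,0,0,6](2)
Move 6: P2 pit2 -> P1=[1,1,7,5,3,6](0) P2=[5,0,0,1,1,7](3)

Answer: 0 3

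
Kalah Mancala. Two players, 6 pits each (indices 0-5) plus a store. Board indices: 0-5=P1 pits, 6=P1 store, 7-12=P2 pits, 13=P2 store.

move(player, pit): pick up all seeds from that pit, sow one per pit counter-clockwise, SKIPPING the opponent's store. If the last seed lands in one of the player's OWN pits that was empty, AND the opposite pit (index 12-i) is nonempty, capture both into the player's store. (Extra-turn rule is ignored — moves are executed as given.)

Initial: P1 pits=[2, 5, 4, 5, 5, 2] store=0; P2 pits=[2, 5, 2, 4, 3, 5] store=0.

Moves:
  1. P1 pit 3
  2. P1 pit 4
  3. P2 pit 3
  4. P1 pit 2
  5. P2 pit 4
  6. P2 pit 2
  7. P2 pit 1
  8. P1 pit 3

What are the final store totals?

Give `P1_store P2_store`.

Answer: 3 3

Derivation:
Move 1: P1 pit3 -> P1=[2,5,4,0,6,3](1) P2=[3,6,2,4,3,5](0)
Move 2: P1 pit4 -> P1=[2,5,4,0,0,4](2) P2=[4,7,3,5,3,5](0)
Move 3: P2 pit3 -> P1=[3,6,4,0,0,4](2) P2=[4,7,3,0,4,6](1)
Move 4: P1 pit2 -> P1=[3,6,0,1,1,5](3) P2=[4,7,3,0,4,6](1)
Move 5: P2 pit4 -> P1=[4,7,0,1,1,5](3) P2=[4,7,3,0,0,7](2)
Move 6: P2 pit2 -> P1=[4,7,0,1,1,5](3) P2=[4,7,0,1,1,8](2)
Move 7: P2 pit1 -> P1=[5,8,0,1,1,5](3) P2=[4,0,1,2,2,9](3)
Move 8: P1 pit3 -> P1=[5,8,0,0,2,5](3) P2=[4,0,1,2,2,9](3)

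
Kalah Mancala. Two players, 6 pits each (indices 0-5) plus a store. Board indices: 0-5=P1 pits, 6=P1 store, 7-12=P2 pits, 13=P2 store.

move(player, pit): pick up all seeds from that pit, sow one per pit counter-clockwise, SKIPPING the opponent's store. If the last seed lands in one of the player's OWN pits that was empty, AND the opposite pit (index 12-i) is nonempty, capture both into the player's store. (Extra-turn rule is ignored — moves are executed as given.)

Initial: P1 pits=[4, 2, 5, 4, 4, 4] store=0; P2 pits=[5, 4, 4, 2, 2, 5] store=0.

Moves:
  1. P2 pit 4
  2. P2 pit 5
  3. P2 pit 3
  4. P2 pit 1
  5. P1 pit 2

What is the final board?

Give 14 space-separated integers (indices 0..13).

Move 1: P2 pit4 -> P1=[4,2,5,4,4,4](0) P2=[5,4,4,2,0,6](1)
Move 2: P2 pit5 -> P1=[5,3,6,5,5,4](0) P2=[5,4,4,2,0,0](2)
Move 3: P2 pit3 -> P1=[0,3,6,5,5,4](0) P2=[5,4,4,0,1,0](8)
Move 4: P2 pit1 -> P1=[0,3,6,5,5,4](0) P2=[5,0,5,1,2,1](8)
Move 5: P1 pit2 -> P1=[0,3,0,6,6,5](1) P2=[6,1,5,1,2,1](8)

Answer: 0 3 0 6 6 5 1 6 1 5 1 2 1 8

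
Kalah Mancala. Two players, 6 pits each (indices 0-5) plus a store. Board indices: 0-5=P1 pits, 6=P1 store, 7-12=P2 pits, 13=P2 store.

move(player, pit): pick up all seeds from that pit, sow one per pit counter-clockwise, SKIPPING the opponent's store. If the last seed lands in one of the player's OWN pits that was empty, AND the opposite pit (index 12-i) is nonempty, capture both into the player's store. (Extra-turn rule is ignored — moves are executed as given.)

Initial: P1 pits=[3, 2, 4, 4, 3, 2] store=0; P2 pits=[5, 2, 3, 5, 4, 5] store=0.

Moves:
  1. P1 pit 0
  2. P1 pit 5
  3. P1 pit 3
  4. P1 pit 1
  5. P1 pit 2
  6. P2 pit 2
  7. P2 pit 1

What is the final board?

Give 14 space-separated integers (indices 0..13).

Move 1: P1 pit0 -> P1=[0,3,5,5,3,2](0) P2=[5,2,3,5,4,5](0)
Move 2: P1 pit5 -> P1=[0,3,5,5,3,0](1) P2=[6,2,3,5,4,5](0)
Move 3: P1 pit3 -> P1=[0,3,5,0,4,1](2) P2=[7,3,3,5,4,5](0)
Move 4: P1 pit1 -> P1=[0,0,6,1,5,1](2) P2=[7,3,3,5,4,5](0)
Move 5: P1 pit2 -> P1=[0,0,0,2,6,2](3) P2=[8,4,3,5,4,5](0)
Move 6: P2 pit2 -> P1=[0,0,0,2,6,2](3) P2=[8,4,0,6,5,6](0)
Move 7: P2 pit1 -> P1=[0,0,0,2,6,2](3) P2=[8,0,1,7,6,7](0)

Answer: 0 0 0 2 6 2 3 8 0 1 7 6 7 0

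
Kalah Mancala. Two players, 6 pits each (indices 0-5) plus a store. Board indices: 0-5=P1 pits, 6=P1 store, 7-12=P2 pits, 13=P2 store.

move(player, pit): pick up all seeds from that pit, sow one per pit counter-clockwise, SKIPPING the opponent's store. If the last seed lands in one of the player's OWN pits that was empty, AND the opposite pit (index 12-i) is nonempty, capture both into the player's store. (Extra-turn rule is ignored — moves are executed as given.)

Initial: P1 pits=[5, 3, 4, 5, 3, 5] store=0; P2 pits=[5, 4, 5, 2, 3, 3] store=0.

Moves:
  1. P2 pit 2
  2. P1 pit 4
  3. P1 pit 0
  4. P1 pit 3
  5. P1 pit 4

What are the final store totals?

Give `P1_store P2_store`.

Answer: 4 1

Derivation:
Move 1: P2 pit2 -> P1=[6,3,4,5,3,5](0) P2=[5,4,0,3,4,4](1)
Move 2: P1 pit4 -> P1=[6,3,4,5,0,6](1) P2=[6,4,0,3,4,4](1)
Move 3: P1 pit0 -> P1=[0,4,5,6,1,7](2) P2=[6,4,0,3,4,4](1)
Move 4: P1 pit3 -> P1=[0,4,5,0,2,8](3) P2=[7,5,1,3,4,4](1)
Move 5: P1 pit4 -> P1=[0,4,5,0,0,9](4) P2=[7,5,1,3,4,4](1)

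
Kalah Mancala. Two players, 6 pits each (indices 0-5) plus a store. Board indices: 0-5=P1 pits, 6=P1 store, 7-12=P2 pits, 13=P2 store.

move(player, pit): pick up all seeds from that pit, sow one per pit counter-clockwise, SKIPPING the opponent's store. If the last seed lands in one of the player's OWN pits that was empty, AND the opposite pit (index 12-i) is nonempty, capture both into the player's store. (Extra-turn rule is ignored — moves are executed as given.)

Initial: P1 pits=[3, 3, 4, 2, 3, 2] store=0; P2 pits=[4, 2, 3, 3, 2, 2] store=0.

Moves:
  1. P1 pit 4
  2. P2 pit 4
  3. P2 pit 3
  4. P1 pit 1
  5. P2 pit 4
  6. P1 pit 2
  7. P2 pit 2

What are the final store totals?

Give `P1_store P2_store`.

Move 1: P1 pit4 -> P1=[3,3,4,2,0,3](1) P2=[5,2,3,3,2,2](0)
Move 2: P2 pit4 -> P1=[3,3,4,2,0,3](1) P2=[5,2,3,3,0,3](1)
Move 3: P2 pit3 -> P1=[3,3,4,2,0,3](1) P2=[5,2,3,0,1,4](2)
Move 4: P1 pit1 -> P1=[3,0,5,3,0,3](4) P2=[5,0,3,0,1,4](2)
Move 5: P2 pit4 -> P1=[3,0,5,3,0,3](4) P2=[5,0,3,0,0,5](2)
Move 6: P1 pit2 -> P1=[3,0,0,4,1,4](5) P2=[6,0,3,0,0,5](2)
Move 7: P2 pit2 -> P1=[3,0,0,4,1,4](5) P2=[6,0,0,1,1,6](2)

Answer: 5 2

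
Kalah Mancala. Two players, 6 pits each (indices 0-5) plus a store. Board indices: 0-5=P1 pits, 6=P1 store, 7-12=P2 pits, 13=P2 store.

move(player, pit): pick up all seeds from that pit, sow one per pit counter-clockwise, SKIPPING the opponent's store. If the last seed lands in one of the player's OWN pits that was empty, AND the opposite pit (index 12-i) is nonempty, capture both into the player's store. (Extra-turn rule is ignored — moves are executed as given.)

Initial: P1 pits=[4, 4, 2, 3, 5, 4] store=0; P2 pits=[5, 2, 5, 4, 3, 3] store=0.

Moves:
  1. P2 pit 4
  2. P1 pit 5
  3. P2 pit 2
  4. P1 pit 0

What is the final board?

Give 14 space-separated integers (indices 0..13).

Move 1: P2 pit4 -> P1=[5,4,2,3,5,4](0) P2=[5,2,5,4,0,4](1)
Move 2: P1 pit5 -> P1=[5,4,2,3,5,0](1) P2=[6,3,6,4,0,4](1)
Move 3: P2 pit2 -> P1=[6,5,2,3,5,0](1) P2=[6,3,0,5,1,5](2)
Move 4: P1 pit0 -> P1=[0,6,3,4,6,1](2) P2=[6,3,0,5,1,5](2)

Answer: 0 6 3 4 6 1 2 6 3 0 5 1 5 2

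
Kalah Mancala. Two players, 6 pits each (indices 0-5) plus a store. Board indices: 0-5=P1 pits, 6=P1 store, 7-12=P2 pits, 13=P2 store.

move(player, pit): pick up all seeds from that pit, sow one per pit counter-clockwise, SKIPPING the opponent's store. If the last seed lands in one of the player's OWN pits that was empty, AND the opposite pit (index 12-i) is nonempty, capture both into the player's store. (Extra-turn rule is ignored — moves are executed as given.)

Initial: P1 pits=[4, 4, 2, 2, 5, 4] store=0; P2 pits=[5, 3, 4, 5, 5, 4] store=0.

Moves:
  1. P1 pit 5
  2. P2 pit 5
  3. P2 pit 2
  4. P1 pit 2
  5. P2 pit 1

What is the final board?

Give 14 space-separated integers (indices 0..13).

Move 1: P1 pit5 -> P1=[4,4,2,2,5,0](1) P2=[6,4,5,5,5,4](0)
Move 2: P2 pit5 -> P1=[5,5,3,2,5,0](1) P2=[6,4,5,5,5,0](1)
Move 3: P2 pit2 -> P1=[6,5,3,2,5,0](1) P2=[6,4,0,6,6,1](2)
Move 4: P1 pit2 -> P1=[6,5,0,3,6,0](8) P2=[0,4,0,6,6,1](2)
Move 5: P2 pit1 -> P1=[6,5,0,3,6,0](8) P2=[0,0,1,7,7,2](2)

Answer: 6 5 0 3 6 0 8 0 0 1 7 7 2 2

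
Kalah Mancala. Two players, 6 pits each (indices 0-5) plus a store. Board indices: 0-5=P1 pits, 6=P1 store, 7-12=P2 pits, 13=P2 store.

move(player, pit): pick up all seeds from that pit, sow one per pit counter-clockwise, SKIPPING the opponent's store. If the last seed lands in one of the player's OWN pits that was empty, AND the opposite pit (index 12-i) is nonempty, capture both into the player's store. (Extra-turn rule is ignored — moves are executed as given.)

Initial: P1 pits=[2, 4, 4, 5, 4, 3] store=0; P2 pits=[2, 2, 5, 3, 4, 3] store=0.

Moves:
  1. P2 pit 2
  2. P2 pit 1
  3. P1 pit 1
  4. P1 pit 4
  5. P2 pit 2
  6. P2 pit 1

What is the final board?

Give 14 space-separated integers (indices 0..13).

Move 1: P2 pit2 -> P1=[3,4,4,5,4,3](0) P2=[2,2,0,4,5,4](1)
Move 2: P2 pit1 -> P1=[3,4,4,5,4,3](0) P2=[2,0,1,5,5,4](1)
Move 3: P1 pit1 -> P1=[3,0,5,6,5,4](0) P2=[2,0,1,5,5,4](1)
Move 4: P1 pit4 -> P1=[3,0,5,6,0,5](1) P2=[3,1,2,5,5,4](1)
Move 5: P2 pit2 -> P1=[3,0,5,6,0,5](1) P2=[3,1,0,6,6,4](1)
Move 6: P2 pit1 -> P1=[3,0,5,0,0,5](1) P2=[3,0,0,6,6,4](8)

Answer: 3 0 5 0 0 5 1 3 0 0 6 6 4 8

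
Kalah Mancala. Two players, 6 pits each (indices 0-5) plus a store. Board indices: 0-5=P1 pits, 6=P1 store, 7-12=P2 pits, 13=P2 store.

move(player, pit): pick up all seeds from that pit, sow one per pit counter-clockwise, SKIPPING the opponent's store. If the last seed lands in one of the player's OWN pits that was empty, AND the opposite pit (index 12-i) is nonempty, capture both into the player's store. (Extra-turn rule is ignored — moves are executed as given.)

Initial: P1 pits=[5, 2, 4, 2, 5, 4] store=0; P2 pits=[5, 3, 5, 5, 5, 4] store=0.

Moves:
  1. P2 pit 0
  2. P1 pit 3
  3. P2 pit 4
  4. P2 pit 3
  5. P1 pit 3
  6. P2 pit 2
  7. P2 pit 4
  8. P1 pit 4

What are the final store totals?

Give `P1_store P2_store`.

Answer: 1 4

Derivation:
Move 1: P2 pit0 -> P1=[5,2,4,2,5,4](0) P2=[0,4,6,6,6,5](0)
Move 2: P1 pit3 -> P1=[5,2,4,0,6,5](0) P2=[0,4,6,6,6,5](0)
Move 3: P2 pit4 -> P1=[6,3,5,1,6,5](0) P2=[0,4,6,6,0,6](1)
Move 4: P2 pit3 -> P1=[7,4,6,1,6,5](0) P2=[0,4,6,0,1,7](2)
Move 5: P1 pit3 -> P1=[7,4,6,0,7,5](0) P2=[0,4,6,0,1,7](2)
Move 6: P2 pit2 -> P1=[8,5,6,0,7,5](0) P2=[0,4,0,1,2,8](3)
Move 7: P2 pit4 -> P1=[8,5,6,0,7,5](0) P2=[0,4,0,1,0,9](4)
Move 8: P1 pit4 -> P1=[8,5,6,0,0,6](1) P2=[1,5,1,2,1,9](4)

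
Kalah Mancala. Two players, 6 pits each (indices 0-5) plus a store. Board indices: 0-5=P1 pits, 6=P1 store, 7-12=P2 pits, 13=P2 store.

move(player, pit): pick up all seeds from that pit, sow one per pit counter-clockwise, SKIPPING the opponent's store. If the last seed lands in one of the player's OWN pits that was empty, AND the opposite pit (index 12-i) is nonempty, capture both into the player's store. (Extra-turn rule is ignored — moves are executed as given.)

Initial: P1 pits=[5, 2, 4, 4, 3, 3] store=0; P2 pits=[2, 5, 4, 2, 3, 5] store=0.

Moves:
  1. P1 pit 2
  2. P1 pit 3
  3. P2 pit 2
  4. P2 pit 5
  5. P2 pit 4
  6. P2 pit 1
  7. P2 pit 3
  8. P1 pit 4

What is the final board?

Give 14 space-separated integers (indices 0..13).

Move 1: P1 pit2 -> P1=[5,2,0,5,4,4](1) P2=[2,5,4,2,3,5](0)
Move 2: P1 pit3 -> P1=[5,2,0,0,5,5](2) P2=[3,6,4,2,3,5](0)
Move 3: P2 pit2 -> P1=[5,2,0,0,5,5](2) P2=[3,6,0,3,4,6](1)
Move 4: P2 pit5 -> P1=[6,3,1,1,6,5](2) P2=[3,6,0,3,4,0](2)
Move 5: P2 pit4 -> P1=[7,4,1,1,6,5](2) P2=[3,6,0,3,0,1](3)
Move 6: P2 pit1 -> P1=[8,4,1,1,6,5](2) P2=[3,0,1,4,1,2](4)
Move 7: P2 pit3 -> P1=[9,4,1,1,6,5](2) P2=[3,0,1,0,2,3](5)
Move 8: P1 pit4 -> P1=[9,4,1,1,0,6](3) P2=[4,1,2,1,2,3](5)

Answer: 9 4 1 1 0 6 3 4 1 2 1 2 3 5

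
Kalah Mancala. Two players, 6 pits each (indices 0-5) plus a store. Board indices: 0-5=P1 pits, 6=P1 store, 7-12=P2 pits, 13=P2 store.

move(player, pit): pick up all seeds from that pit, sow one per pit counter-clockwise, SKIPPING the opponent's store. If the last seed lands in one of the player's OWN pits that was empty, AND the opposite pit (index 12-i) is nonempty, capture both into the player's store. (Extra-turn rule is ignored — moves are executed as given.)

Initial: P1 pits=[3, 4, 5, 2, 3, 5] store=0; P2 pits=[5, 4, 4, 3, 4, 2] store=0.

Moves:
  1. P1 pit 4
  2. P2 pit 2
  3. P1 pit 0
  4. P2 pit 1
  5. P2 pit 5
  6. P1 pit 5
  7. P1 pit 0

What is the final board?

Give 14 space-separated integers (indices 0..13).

Move 1: P1 pit4 -> P1=[3,4,5,2,0,6](1) P2=[6,4,4,3,4,2](0)
Move 2: P2 pit2 -> P1=[3,4,5,2,0,6](1) P2=[6,4,0,4,5,3](1)
Move 3: P1 pit0 -> P1=[0,5,6,3,0,6](1) P2=[6,4,0,4,5,3](1)
Move 4: P2 pit1 -> P1=[0,5,6,3,0,6](1) P2=[6,0,1,5,6,4](1)
Move 5: P2 pit5 -> P1=[1,6,7,3,0,6](1) P2=[6,0,1,5,6,0](2)
Move 6: P1 pit5 -> P1=[1,6,7,3,0,0](2) P2=[7,1,2,6,7,0](2)
Move 7: P1 pit0 -> P1=[0,7,7,3,0,0](2) P2=[7,1,2,6,7,0](2)

Answer: 0 7 7 3 0 0 2 7 1 2 6 7 0 2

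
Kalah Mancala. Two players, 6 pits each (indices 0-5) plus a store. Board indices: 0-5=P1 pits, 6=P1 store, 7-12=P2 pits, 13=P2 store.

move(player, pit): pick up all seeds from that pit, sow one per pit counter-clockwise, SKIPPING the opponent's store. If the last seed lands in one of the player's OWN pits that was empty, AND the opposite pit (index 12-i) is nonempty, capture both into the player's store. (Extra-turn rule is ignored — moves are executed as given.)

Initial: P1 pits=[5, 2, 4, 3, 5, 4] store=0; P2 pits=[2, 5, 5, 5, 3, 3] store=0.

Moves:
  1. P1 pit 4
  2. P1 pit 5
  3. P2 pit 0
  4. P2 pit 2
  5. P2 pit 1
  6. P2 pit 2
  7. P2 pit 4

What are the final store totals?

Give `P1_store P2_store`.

Move 1: P1 pit4 -> P1=[5,2,4,3,0,5](1) P2=[3,6,6,5,3,3](0)
Move 2: P1 pit5 -> P1=[5,2,4,3,0,0](2) P2=[4,7,7,6,3,3](0)
Move 3: P2 pit0 -> P1=[5,2,4,3,0,0](2) P2=[0,8,8,7,4,3](0)
Move 4: P2 pit2 -> P1=[6,3,5,4,0,0](2) P2=[0,8,0,8,5,4](1)
Move 5: P2 pit1 -> P1=[7,4,6,4,0,0](2) P2=[0,0,1,9,6,5](2)
Move 6: P2 pit2 -> P1=[7,4,6,4,0,0](2) P2=[0,0,0,10,6,5](2)
Move 7: P2 pit4 -> P1=[8,5,7,5,0,0](2) P2=[0,0,0,10,0,6](3)

Answer: 2 3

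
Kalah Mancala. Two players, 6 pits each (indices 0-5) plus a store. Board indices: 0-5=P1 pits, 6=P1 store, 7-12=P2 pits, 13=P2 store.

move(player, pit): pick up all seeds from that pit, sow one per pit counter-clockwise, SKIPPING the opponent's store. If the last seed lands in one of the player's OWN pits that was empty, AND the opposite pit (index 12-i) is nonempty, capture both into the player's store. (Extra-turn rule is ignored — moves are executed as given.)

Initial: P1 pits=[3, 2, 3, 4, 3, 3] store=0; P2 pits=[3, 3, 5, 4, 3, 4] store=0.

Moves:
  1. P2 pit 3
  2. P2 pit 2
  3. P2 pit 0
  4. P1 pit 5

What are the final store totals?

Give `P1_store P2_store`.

Move 1: P2 pit3 -> P1=[4,2,3,4,3,3](0) P2=[3,3,5,0,4,5](1)
Move 2: P2 pit2 -> P1=[5,2,3,4,3,3](0) P2=[3,3,0,1,5,6](2)
Move 3: P2 pit0 -> P1=[5,2,3,4,3,3](0) P2=[0,4,1,2,5,6](2)
Move 4: P1 pit5 -> P1=[5,2,3,4,3,0](1) P2=[1,5,1,2,5,6](2)

Answer: 1 2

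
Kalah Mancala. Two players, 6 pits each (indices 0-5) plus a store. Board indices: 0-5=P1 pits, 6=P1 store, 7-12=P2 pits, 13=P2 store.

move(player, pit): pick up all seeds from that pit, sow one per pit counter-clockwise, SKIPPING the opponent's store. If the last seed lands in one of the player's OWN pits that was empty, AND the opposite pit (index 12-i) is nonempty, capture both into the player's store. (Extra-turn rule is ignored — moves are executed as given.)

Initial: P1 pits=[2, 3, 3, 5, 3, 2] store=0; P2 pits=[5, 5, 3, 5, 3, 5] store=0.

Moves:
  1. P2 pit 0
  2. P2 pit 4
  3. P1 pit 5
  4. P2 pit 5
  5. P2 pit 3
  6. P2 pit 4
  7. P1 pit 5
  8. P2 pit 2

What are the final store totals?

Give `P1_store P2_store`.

Move 1: P2 pit0 -> P1=[2,3,3,5,3,2](0) P2=[0,6,4,6,4,6](0)
Move 2: P2 pit4 -> P1=[3,4,3,5,3,2](0) P2=[0,6,4,6,0,7](1)
Move 3: P1 pit5 -> P1=[3,4,3,5,3,0](1) P2=[1,6,4,6,0,7](1)
Move 4: P2 pit5 -> P1=[4,5,4,6,4,1](1) P2=[1,6,4,6,0,0](2)
Move 5: P2 pit3 -> P1=[5,6,5,6,4,1](1) P2=[1,6,4,0,1,1](3)
Move 6: P2 pit4 -> P1=[5,6,5,6,4,1](1) P2=[1,6,4,0,0,2](3)
Move 7: P1 pit5 -> P1=[5,6,5,6,4,0](2) P2=[1,6,4,0,0,2](3)
Move 8: P2 pit2 -> P1=[5,6,5,6,4,0](2) P2=[1,6,0,1,1,3](4)

Answer: 2 4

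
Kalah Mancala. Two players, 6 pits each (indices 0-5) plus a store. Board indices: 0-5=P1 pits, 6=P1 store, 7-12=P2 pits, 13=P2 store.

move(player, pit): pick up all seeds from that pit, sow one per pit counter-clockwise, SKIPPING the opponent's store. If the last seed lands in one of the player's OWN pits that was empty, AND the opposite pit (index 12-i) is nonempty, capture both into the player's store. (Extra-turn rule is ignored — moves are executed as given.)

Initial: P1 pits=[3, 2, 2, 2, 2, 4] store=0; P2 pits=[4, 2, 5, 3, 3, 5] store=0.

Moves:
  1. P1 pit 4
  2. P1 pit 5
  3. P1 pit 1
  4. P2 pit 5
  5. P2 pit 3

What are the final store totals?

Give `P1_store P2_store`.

Answer: 2 2

Derivation:
Move 1: P1 pit4 -> P1=[3,2,2,2,0,5](1) P2=[4,2,5,3,3,5](0)
Move 2: P1 pit5 -> P1=[3,2,2,2,0,0](2) P2=[5,3,6,4,3,5](0)
Move 3: P1 pit1 -> P1=[3,0,3,3,0,0](2) P2=[5,3,6,4,3,5](0)
Move 4: P2 pit5 -> P1=[4,1,4,4,0,0](2) P2=[5,3,6,4,3,0](1)
Move 5: P2 pit3 -> P1=[5,1,4,4,0,0](2) P2=[5,3,6,0,4,1](2)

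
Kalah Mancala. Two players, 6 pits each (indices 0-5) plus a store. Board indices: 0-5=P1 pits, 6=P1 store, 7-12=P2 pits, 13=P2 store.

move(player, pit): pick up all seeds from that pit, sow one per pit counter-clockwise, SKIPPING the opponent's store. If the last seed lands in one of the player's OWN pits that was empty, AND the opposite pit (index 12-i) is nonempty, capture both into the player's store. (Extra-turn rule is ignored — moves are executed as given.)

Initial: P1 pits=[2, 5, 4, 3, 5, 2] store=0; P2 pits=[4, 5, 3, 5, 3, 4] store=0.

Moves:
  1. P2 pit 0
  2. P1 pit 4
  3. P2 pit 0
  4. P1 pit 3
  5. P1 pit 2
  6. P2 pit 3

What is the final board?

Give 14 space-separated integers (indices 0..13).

Answer: 3 6 1 1 2 5 3 0 8 5 0 5 5 1

Derivation:
Move 1: P2 pit0 -> P1=[2,5,4,3,5,2](0) P2=[0,6,4,6,4,4](0)
Move 2: P1 pit4 -> P1=[2,5,4,3,0,3](1) P2=[1,7,5,6,4,4](0)
Move 3: P2 pit0 -> P1=[2,5,4,3,0,3](1) P2=[0,8,5,6,4,4](0)
Move 4: P1 pit3 -> P1=[2,5,4,0,1,4](2) P2=[0,8,5,6,4,4](0)
Move 5: P1 pit2 -> P1=[2,5,0,1,2,5](3) P2=[0,8,5,6,4,4](0)
Move 6: P2 pit3 -> P1=[3,6,1,1,2,5](3) P2=[0,8,5,0,5,5](1)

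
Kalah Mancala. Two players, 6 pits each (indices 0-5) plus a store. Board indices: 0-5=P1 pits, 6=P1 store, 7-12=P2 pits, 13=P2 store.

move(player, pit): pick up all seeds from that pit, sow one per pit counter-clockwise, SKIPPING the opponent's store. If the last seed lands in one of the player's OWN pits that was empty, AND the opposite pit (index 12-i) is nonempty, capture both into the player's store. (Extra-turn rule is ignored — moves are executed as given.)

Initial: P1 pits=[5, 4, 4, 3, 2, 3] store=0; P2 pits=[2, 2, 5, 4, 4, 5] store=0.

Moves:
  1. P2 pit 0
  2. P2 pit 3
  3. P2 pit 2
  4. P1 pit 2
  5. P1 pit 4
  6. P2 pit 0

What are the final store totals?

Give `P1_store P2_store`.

Answer: 2 2

Derivation:
Move 1: P2 pit0 -> P1=[5,4,4,3,2,3](0) P2=[0,3,6,4,4,5](0)
Move 2: P2 pit3 -> P1=[6,4,4,3,2,3](0) P2=[0,3,6,0,5,6](1)
Move 3: P2 pit2 -> P1=[7,5,4,3,2,3](0) P2=[0,3,0,1,6,7](2)
Move 4: P1 pit2 -> P1=[7,5,0,4,3,4](1) P2=[0,3,0,1,6,7](2)
Move 5: P1 pit4 -> P1=[7,5,0,4,0,5](2) P2=[1,3,0,1,6,7](2)
Move 6: P2 pit0 -> P1=[7,5,0,4,0,5](2) P2=[0,4,0,1,6,7](2)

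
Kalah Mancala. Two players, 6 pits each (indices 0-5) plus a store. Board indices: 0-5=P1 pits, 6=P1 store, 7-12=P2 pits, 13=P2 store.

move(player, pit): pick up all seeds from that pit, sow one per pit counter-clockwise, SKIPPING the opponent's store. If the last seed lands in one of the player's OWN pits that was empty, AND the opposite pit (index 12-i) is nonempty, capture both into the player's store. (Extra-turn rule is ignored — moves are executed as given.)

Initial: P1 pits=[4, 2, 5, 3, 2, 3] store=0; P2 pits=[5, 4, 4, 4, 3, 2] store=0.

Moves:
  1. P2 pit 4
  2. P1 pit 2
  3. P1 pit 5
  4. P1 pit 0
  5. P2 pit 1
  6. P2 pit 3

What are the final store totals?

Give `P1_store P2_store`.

Move 1: P2 pit4 -> P1=[5,2,5,3,2,3](0) P2=[5,4,4,4,0,3](1)
Move 2: P1 pit2 -> P1=[5,2,0,4,3,4](1) P2=[6,4,4,4,0,3](1)
Move 3: P1 pit5 -> P1=[5,2,0,4,3,0](2) P2=[7,5,5,4,0,3](1)
Move 4: P1 pit0 -> P1=[0,3,1,5,4,0](10) P2=[0,5,5,4,0,3](1)
Move 5: P2 pit1 -> P1=[0,3,1,5,4,0](10) P2=[0,0,6,5,1,4](2)
Move 6: P2 pit3 -> P1=[1,4,1,5,4,0](10) P2=[0,0,6,0,2,5](3)

Answer: 10 3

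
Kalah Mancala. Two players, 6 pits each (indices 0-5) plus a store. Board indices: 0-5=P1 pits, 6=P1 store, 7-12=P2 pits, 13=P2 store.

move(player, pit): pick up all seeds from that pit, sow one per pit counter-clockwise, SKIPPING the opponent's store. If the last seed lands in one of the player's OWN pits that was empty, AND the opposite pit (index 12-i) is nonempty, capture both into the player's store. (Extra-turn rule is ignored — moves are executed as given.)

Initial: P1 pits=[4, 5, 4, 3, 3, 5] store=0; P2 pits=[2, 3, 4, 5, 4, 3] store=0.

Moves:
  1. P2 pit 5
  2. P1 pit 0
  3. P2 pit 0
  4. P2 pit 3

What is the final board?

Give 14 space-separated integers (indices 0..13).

Move 1: P2 pit5 -> P1=[5,6,4,3,3,5](0) P2=[2,3,4,5,4,0](1)
Move 2: P1 pit0 -> P1=[0,7,5,4,4,6](0) P2=[2,3,4,5,4,0](1)
Move 3: P2 pit0 -> P1=[0,7,5,4,4,6](0) P2=[0,4,5,5,4,0](1)
Move 4: P2 pit3 -> P1=[1,8,5,4,4,6](0) P2=[0,4,5,0,5,1](2)

Answer: 1 8 5 4 4 6 0 0 4 5 0 5 1 2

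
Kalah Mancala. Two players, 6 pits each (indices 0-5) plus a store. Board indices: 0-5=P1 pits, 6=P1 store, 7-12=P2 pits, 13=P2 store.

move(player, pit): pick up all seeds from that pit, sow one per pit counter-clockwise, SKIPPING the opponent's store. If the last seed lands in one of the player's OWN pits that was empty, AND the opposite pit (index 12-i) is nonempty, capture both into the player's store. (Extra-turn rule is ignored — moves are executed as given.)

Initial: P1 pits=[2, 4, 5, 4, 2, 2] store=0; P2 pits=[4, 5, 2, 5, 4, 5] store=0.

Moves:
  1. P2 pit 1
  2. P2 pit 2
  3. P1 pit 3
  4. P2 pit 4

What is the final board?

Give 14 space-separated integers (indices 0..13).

Move 1: P2 pit1 -> P1=[2,4,5,4,2,2](0) P2=[4,0,3,6,5,6](1)
Move 2: P2 pit2 -> P1=[2,4,5,4,2,2](0) P2=[4,0,0,7,6,7](1)
Move 3: P1 pit3 -> P1=[2,4,5,0,3,3](1) P2=[5,0,0,7,6,7](1)
Move 4: P2 pit4 -> P1=[3,5,6,1,3,3](1) P2=[5,0,0,7,0,8](2)

Answer: 3 5 6 1 3 3 1 5 0 0 7 0 8 2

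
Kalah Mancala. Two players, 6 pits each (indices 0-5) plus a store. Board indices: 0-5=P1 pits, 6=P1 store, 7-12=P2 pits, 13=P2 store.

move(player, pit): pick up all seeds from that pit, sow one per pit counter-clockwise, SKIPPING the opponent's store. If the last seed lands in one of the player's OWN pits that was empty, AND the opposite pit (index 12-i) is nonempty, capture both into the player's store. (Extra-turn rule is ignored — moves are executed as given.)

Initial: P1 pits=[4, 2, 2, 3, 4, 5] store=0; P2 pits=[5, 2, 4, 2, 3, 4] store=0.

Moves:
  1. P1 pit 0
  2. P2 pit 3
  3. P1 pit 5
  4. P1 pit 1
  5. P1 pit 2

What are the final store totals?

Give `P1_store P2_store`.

Answer: 2 0

Derivation:
Move 1: P1 pit0 -> P1=[0,3,3,4,5,5](0) P2=[5,2,4,2,3,4](0)
Move 2: P2 pit3 -> P1=[0,3,3,4,5,5](0) P2=[5,2,4,0,4,5](0)
Move 3: P1 pit5 -> P1=[0,3,3,4,5,0](1) P2=[6,3,5,1,4,5](0)
Move 4: P1 pit1 -> P1=[0,0,4,5,6,0](1) P2=[6,3,5,1,4,5](0)
Move 5: P1 pit2 -> P1=[0,0,0,6,7,1](2) P2=[6,3,5,1,4,5](0)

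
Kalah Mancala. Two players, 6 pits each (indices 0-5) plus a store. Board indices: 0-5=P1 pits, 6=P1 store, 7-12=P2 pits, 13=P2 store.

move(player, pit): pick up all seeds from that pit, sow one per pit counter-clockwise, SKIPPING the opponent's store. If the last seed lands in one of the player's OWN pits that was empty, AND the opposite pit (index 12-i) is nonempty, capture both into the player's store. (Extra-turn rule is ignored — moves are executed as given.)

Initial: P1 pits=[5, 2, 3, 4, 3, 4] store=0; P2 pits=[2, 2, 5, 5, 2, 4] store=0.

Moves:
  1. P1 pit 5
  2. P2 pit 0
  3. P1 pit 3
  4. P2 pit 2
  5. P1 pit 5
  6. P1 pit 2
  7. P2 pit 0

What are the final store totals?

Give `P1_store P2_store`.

Move 1: P1 pit5 -> P1=[5,2,3,4,3,0](1) P2=[3,3,6,5,2,4](0)
Move 2: P2 pit0 -> P1=[5,2,3,4,3,0](1) P2=[0,4,7,6,2,4](0)
Move 3: P1 pit3 -> P1=[5,2,3,0,4,1](2) P2=[1,4,7,6,2,4](0)
Move 4: P2 pit2 -> P1=[6,3,4,0,4,1](2) P2=[1,4,0,7,3,5](1)
Move 5: P1 pit5 -> P1=[6,3,4,0,4,0](3) P2=[1,4,0,7,3,5](1)
Move 6: P1 pit2 -> P1=[6,3,0,1,5,1](4) P2=[1,4,0,7,3,5](1)
Move 7: P2 pit0 -> P1=[6,3,0,1,5,1](4) P2=[0,5,0,7,3,5](1)

Answer: 4 1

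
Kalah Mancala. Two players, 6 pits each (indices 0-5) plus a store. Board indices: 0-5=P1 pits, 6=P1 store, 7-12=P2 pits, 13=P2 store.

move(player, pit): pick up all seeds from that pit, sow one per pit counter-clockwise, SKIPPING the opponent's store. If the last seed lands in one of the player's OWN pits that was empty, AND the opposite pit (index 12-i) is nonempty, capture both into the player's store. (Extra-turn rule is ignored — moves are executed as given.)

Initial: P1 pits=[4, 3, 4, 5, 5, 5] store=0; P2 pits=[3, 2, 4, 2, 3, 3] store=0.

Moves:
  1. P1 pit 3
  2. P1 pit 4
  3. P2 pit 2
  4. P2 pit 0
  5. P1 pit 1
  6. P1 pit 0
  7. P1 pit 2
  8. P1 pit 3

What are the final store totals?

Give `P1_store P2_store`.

Answer: 10 1

Derivation:
Move 1: P1 pit3 -> P1=[4,3,4,0,6,6](1) P2=[4,3,4,2,3,3](0)
Move 2: P1 pit4 -> P1=[4,3,4,0,0,7](2) P2=[5,4,5,3,3,3](0)
Move 3: P2 pit2 -> P1=[5,3,4,0,0,7](2) P2=[5,4,0,4,4,4](1)
Move 4: P2 pit0 -> P1=[5,3,4,0,0,7](2) P2=[0,5,1,5,5,5](1)
Move 5: P1 pit1 -> P1=[5,0,5,1,0,7](8) P2=[0,0,1,5,5,5](1)
Move 6: P1 pit0 -> P1=[0,1,6,2,1,8](8) P2=[0,0,1,5,5,5](1)
Move 7: P1 pit2 -> P1=[0,1,0,3,2,9](9) P2=[1,1,1,5,5,5](1)
Move 8: P1 pit3 -> P1=[0,1,0,0,3,10](10) P2=[1,1,1,5,5,5](1)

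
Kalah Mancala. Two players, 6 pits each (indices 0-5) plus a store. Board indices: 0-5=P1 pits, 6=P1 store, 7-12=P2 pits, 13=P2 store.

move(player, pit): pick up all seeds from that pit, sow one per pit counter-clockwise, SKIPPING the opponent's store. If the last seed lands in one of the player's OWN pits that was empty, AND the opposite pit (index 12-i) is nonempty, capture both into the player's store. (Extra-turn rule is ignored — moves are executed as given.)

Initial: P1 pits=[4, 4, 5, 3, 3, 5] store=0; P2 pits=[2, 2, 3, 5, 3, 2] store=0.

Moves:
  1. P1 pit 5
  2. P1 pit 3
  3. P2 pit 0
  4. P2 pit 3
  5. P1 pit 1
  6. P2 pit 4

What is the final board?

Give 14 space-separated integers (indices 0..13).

Move 1: P1 pit5 -> P1=[4,4,5,3,3,0](1) P2=[3,3,4,6,3,2](0)
Move 2: P1 pit3 -> P1=[4,4,5,0,4,1](2) P2=[3,3,4,6,3,2](0)
Move 3: P2 pit0 -> P1=[4,4,5,0,4,1](2) P2=[0,4,5,7,3,2](0)
Move 4: P2 pit3 -> P1=[5,5,6,1,4,1](2) P2=[0,4,5,0,4,3](1)
Move 5: P1 pit1 -> P1=[5,0,7,2,5,2](3) P2=[0,4,5,0,4,3](1)
Move 6: P2 pit4 -> P1=[6,1,7,2,5,2](3) P2=[0,4,5,0,0,4](2)

Answer: 6 1 7 2 5 2 3 0 4 5 0 0 4 2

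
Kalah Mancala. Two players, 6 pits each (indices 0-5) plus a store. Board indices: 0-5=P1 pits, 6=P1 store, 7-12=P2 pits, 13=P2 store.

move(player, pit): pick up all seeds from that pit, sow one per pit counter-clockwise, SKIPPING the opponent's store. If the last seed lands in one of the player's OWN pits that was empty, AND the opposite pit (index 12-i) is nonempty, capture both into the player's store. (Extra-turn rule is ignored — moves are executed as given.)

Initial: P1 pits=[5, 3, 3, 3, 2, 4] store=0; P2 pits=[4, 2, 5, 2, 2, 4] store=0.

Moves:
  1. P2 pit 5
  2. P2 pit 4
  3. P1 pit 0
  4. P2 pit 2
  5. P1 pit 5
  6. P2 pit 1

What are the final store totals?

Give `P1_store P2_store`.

Move 1: P2 pit5 -> P1=[6,4,4,3,2,4](0) P2=[4,2,5,2,2,0](1)
Move 2: P2 pit4 -> P1=[6,4,4,3,2,4](0) P2=[4,2,5,2,0,1](2)
Move 3: P1 pit0 -> P1=[0,5,5,4,3,5](1) P2=[4,2,5,2,0,1](2)
Move 4: P2 pit2 -> P1=[1,5,5,4,3,5](1) P2=[4,2,0,3,1,2](3)
Move 5: P1 pit5 -> P1=[1,5,5,4,3,0](2) P2=[5,3,1,4,1,2](3)
Move 6: P2 pit1 -> P1=[1,5,5,4,3,0](2) P2=[5,0,2,5,2,2](3)

Answer: 2 3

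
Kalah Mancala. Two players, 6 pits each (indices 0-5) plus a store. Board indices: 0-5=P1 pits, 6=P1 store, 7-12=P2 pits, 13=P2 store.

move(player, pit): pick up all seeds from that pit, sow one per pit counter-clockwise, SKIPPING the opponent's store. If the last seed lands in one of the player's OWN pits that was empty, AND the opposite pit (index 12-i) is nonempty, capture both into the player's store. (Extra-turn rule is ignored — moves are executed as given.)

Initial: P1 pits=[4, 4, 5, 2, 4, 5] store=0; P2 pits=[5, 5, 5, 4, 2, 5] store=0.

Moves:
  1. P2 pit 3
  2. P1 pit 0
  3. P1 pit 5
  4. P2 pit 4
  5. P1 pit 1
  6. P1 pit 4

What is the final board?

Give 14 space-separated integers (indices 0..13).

Answer: 1 0 7 4 0 2 3 8 7 7 2 0 7 2

Derivation:
Move 1: P2 pit3 -> P1=[5,4,5,2,4,5](0) P2=[5,5,5,0,3,6](1)
Move 2: P1 pit0 -> P1=[0,5,6,3,5,6](0) P2=[5,5,5,0,3,6](1)
Move 3: P1 pit5 -> P1=[0,5,6,3,5,0](1) P2=[6,6,6,1,4,6](1)
Move 4: P2 pit4 -> P1=[1,6,6,3,5,0](1) P2=[6,6,6,1,0,7](2)
Move 5: P1 pit1 -> P1=[1,0,7,4,6,1](2) P2=[7,6,6,1,0,7](2)
Move 6: P1 pit4 -> P1=[1,0,7,4,0,2](3) P2=[8,7,7,2,0,7](2)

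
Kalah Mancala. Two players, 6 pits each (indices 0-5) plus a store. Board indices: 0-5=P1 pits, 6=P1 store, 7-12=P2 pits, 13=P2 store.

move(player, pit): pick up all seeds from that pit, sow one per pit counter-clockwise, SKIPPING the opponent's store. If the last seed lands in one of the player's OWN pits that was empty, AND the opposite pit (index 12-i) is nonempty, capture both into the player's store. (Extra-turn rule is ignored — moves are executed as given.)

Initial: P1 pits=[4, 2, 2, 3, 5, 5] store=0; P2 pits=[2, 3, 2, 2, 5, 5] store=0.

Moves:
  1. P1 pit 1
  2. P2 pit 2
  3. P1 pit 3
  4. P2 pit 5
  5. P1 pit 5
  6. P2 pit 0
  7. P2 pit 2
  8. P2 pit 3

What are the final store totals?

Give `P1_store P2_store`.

Answer: 2 2

Derivation:
Move 1: P1 pit1 -> P1=[4,0,3,4,5,5](0) P2=[2,3,2,2,5,5](0)
Move 2: P2 pit2 -> P1=[4,0,3,4,5,5](0) P2=[2,3,0,3,6,5](0)
Move 3: P1 pit3 -> P1=[4,0,3,0,6,6](1) P2=[3,3,0,3,6,5](0)
Move 4: P2 pit5 -> P1=[5,1,4,1,6,6](1) P2=[3,3,0,3,6,0](1)
Move 5: P1 pit5 -> P1=[5,1,4,1,6,0](2) P2=[4,4,1,4,7,0](1)
Move 6: P2 pit0 -> P1=[5,1,4,1,6,0](2) P2=[0,5,2,5,8,0](1)
Move 7: P2 pit2 -> P1=[5,1,4,1,6,0](2) P2=[0,5,0,6,9,0](1)
Move 8: P2 pit3 -> P1=[6,2,5,1,6,0](2) P2=[0,5,0,0,10,1](2)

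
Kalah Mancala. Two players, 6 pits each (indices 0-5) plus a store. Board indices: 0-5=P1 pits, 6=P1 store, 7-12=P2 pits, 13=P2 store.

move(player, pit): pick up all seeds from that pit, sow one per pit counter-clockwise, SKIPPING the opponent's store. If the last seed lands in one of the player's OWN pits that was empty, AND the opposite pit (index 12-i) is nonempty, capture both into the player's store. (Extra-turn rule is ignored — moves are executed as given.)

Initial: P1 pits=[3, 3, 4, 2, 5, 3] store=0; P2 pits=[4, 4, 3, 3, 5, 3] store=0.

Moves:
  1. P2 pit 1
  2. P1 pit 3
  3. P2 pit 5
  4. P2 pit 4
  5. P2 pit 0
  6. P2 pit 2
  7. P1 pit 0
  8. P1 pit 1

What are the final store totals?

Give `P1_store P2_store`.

Move 1: P2 pit1 -> P1=[3,3,4,2,5,3](0) P2=[4,0,4,4,6,4](0)
Move 2: P1 pit3 -> P1=[3,3,4,0,6,4](0) P2=[4,0,4,4,6,4](0)
Move 3: P2 pit5 -> P1=[4,4,5,0,6,4](0) P2=[4,0,4,4,6,0](1)
Move 4: P2 pit4 -> P1=[5,5,6,1,6,4](0) P2=[4,0,4,4,0,1](2)
Move 5: P2 pit0 -> P1=[5,0,6,1,6,4](0) P2=[0,1,5,5,0,1](8)
Move 6: P2 pit2 -> P1=[6,0,6,1,6,4](0) P2=[0,1,0,6,1,2](9)
Move 7: P1 pit0 -> P1=[0,1,7,2,7,5](1) P2=[0,1,0,6,1,2](9)
Move 8: P1 pit1 -> P1=[0,0,8,2,7,5](1) P2=[0,1,0,6,1,2](9)

Answer: 1 9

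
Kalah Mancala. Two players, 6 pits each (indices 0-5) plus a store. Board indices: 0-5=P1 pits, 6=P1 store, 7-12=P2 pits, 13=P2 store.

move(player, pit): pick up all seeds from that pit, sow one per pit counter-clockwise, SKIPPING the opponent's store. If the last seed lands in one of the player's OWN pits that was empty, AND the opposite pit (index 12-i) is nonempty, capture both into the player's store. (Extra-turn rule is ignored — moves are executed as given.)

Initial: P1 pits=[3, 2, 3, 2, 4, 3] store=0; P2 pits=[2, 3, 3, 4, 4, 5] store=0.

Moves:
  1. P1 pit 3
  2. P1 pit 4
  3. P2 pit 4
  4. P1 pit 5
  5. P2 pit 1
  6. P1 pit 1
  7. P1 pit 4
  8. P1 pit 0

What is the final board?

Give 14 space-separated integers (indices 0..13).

Answer: 0 1 5 2 1 0 7 0 0 6 6 1 7 2

Derivation:
Move 1: P1 pit3 -> P1=[3,2,3,0,5,4](0) P2=[2,3,3,4,4,5](0)
Move 2: P1 pit4 -> P1=[3,2,3,0,0,5](1) P2=[3,4,4,4,4,5](0)
Move 3: P2 pit4 -> P1=[4,3,3,0,0,5](1) P2=[3,4,4,4,0,6](1)
Move 4: P1 pit5 -> P1=[4,3,3,0,0,0](2) P2=[4,5,5,5,0,6](1)
Move 5: P2 pit1 -> P1=[4,3,3,0,0,0](2) P2=[4,0,6,6,1,7](2)
Move 6: P1 pit1 -> P1=[4,0,4,1,1,0](2) P2=[4,0,6,6,1,7](2)
Move 7: P1 pit4 -> P1=[4,0,4,1,0,0](7) P2=[0,0,6,6,1,7](2)
Move 8: P1 pit0 -> P1=[0,1,5,2,1,0](7) P2=[0,0,6,6,1,7](2)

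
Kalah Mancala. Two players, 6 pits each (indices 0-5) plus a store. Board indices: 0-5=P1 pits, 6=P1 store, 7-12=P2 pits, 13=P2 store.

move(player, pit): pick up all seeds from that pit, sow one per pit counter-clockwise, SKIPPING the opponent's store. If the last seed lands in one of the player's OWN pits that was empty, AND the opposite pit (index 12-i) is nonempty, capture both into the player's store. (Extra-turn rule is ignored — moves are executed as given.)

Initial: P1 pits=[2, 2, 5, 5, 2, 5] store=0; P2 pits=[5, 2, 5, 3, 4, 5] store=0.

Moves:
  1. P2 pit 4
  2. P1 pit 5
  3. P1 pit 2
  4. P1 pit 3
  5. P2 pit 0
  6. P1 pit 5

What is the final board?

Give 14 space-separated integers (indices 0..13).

Move 1: P2 pit4 -> P1=[3,3,5,5,2,5](0) P2=[5,2,5,3,0,6](1)
Move 2: P1 pit5 -> P1=[3,3,5,5,2,0](1) P2=[6,3,6,4,0,6](1)
Move 3: P1 pit2 -> P1=[3,3,0,6,3,1](2) P2=[7,3,6,4,0,6](1)
Move 4: P1 pit3 -> P1=[3,3,0,0,4,2](3) P2=[8,4,7,4,0,6](1)
Move 5: P2 pit0 -> P1=[4,4,0,0,4,2](3) P2=[0,5,8,5,1,7](2)
Move 6: P1 pit5 -> P1=[4,4,0,0,4,0](4) P2=[1,5,8,5,1,7](2)

Answer: 4 4 0 0 4 0 4 1 5 8 5 1 7 2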